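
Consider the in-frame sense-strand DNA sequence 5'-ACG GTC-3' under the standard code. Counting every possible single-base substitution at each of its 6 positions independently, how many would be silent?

Codon 1 (ACG, Thr): 3 synonymous substitutions.
Codon 2 (GTC, Val): 3 synonymous substitutions.
Total: 3 + 3 = 6.

6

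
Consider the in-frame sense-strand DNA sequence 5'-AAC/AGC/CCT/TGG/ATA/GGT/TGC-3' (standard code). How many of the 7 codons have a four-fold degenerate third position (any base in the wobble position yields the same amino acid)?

2

Codon 1 AAC (Asn): third position 2-fold.
Codon 2 AGC (Ser): third position 2-fold.
Codon 3 CCT (Pro): third position 4-fold.
Codon 4 TGG (Trp): third position 1-fold.
Codon 5 ATA (Ile): third position 3-fold.
Codon 6 GGT (Gly): third position 4-fold.
Codon 7 TGC (Cys): third position 2-fold.
Four-fold degenerate third positions: 2.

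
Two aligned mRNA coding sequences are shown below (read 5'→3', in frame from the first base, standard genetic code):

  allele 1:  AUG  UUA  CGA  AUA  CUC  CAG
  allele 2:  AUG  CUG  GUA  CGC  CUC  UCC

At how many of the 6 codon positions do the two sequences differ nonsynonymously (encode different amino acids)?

Codon 1: AUG Met / AUG Met — identical.
Codon 2: UUA Leu / CUG Leu — synonymous.
Codon 3: CGA Arg / GUA Val — nonsynonymous.
Codon 4: AUA Ile / CGC Arg — nonsynonymous.
Codon 5: CUC Leu / CUC Leu — identical.
Codon 6: CAG Gln / UCC Ser — nonsynonymous.
Nonsynonymous differences: 3.

3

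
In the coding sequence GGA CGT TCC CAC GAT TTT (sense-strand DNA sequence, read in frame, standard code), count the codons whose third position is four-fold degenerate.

3

Codon 1 GGA (Gly): third position 4-fold.
Codon 2 CGT (Arg): third position 4-fold.
Codon 3 TCC (Ser): third position 4-fold.
Codon 4 CAC (His): third position 2-fold.
Codon 5 GAT (Asp): third position 2-fold.
Codon 6 TTT (Phe): third position 2-fold.
Four-fold degenerate third positions: 3.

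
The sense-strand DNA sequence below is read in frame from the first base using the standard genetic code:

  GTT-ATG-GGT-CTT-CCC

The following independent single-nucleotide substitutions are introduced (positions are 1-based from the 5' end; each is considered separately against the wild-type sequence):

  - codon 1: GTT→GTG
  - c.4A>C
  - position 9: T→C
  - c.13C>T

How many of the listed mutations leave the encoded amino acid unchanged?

Codon 1: GTT (Val) → GTG (Val) — synonymous.
Codon 2: ATG (Met) → CTG (Leu) — missense.
Codon 3: GGT (Gly) → GGC (Gly) — synonymous.
Codon 5: CCC (Pro) → TCC (Ser) — missense.
Synonymous: 2 of 4.

2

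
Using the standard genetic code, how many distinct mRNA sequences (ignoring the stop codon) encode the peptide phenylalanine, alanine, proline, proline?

Phe: 2 codons.
Ala: 4 codons.
Pro: 4 codons.
Pro: 4 codons.
2 × 4 × 4 × 4 = 128.

128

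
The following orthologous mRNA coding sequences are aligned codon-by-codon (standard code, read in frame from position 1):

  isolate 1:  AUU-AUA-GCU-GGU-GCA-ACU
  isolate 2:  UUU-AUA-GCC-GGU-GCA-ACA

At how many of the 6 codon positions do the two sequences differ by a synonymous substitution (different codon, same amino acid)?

Codon 1: AUU Ile / UUU Phe — nonsynonymous.
Codon 2: AUA Ile / AUA Ile — identical.
Codon 3: GCU Ala / GCC Ala — synonymous.
Codon 4: GGU Gly / GGU Gly — identical.
Codon 5: GCA Ala / GCA Ala — identical.
Codon 6: ACU Thr / ACA Thr — synonymous.
Synonymous differences: 2.

2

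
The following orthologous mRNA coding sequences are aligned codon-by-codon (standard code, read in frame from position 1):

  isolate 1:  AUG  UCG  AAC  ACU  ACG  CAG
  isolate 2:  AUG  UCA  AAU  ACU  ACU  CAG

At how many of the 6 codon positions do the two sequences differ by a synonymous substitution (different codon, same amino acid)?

3

Codon 1: AUG Met / AUG Met — identical.
Codon 2: UCG Ser / UCA Ser — synonymous.
Codon 3: AAC Asn / AAU Asn — synonymous.
Codon 4: ACU Thr / ACU Thr — identical.
Codon 5: ACG Thr / ACU Thr — synonymous.
Codon 6: CAG Gln / CAG Gln — identical.
Synonymous differences: 3.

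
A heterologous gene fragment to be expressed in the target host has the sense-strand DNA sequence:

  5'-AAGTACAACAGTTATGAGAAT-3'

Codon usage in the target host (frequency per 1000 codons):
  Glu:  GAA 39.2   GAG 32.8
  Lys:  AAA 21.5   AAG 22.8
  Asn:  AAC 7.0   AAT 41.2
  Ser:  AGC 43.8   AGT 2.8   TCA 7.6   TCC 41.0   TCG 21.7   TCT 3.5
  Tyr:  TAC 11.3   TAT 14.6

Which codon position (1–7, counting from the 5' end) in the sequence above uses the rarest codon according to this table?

Codon 1 AAG (Lys): 22.8 per 1000.
Codon 2 TAC (Tyr): 11.3 per 1000.
Codon 3 AAC (Asn): 7.0 per 1000.
Codon 4 AGT (Ser): 2.8 per 1000.
Codon 5 TAT (Tyr): 14.6 per 1000.
Codon 6 GAG (Glu): 32.8 per 1000.
Codon 7 AAT (Asn): 41.2 per 1000.
Lowest frequency is 2.8 at codon 4.

4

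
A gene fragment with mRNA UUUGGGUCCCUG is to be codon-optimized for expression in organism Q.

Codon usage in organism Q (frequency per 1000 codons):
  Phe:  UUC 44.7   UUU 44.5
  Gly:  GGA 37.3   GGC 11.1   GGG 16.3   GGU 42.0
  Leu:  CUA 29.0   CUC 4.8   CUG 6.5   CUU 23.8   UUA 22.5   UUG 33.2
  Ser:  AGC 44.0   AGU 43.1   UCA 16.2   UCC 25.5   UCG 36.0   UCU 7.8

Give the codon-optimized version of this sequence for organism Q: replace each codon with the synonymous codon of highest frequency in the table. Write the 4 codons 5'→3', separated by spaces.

Codon 1 (Phe): best is UUC at 44.7.
Codon 2 (Gly): best is GGU at 42.0.
Codon 3 (Ser): best is AGC at 44.0.
Codon 4 (Leu): best is UUG at 33.2.

UUC GGU AGC UUG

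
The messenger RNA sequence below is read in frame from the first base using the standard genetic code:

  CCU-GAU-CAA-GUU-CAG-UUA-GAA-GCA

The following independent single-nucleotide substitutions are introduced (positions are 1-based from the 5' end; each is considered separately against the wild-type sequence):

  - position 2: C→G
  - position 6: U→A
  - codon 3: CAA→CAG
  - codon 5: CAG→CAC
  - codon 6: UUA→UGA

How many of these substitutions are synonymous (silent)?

1

Codon 1: CCU (Pro) → CGU (Arg) — missense.
Codon 2: GAU (Asp) → GAA (Glu) — missense.
Codon 3: CAA (Gln) → CAG (Gln) — synonymous.
Codon 5: CAG (Gln) → CAC (His) — missense.
Codon 6: UUA (Leu) → UGA (Stop) — nonsense.
Synonymous: 1 of 5.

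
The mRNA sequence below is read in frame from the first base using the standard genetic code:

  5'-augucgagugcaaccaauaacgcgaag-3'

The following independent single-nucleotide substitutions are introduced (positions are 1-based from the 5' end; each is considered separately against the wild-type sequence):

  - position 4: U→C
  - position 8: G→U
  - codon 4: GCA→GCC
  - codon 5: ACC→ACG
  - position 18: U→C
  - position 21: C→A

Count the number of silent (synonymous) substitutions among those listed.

Codon 2: UCG (Ser) → CCG (Pro) — missense.
Codon 3: AGU (Ser) → AUU (Ile) — missense.
Codon 4: GCA (Ala) → GCC (Ala) — synonymous.
Codon 5: ACC (Thr) → ACG (Thr) — synonymous.
Codon 6: AAU (Asn) → AAC (Asn) — synonymous.
Codon 7: AAC (Asn) → AAA (Lys) — missense.
Synonymous: 3 of 6.

3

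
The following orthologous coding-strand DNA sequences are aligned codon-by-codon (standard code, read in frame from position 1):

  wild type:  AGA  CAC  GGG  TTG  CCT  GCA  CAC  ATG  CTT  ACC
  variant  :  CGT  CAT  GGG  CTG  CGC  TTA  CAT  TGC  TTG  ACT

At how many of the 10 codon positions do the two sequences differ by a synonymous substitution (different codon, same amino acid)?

Codon 1: AGA Arg / CGT Arg — synonymous.
Codon 2: CAC His / CAT His — synonymous.
Codon 3: GGG Gly / GGG Gly — identical.
Codon 4: TTG Leu / CTG Leu — synonymous.
Codon 5: CCT Pro / CGC Arg — nonsynonymous.
Codon 6: GCA Ala / TTA Leu — nonsynonymous.
Codon 7: CAC His / CAT His — synonymous.
Codon 8: ATG Met / TGC Cys — nonsynonymous.
Codon 9: CTT Leu / TTG Leu — synonymous.
Codon 10: ACC Thr / ACT Thr — synonymous.
Synonymous differences: 6.

6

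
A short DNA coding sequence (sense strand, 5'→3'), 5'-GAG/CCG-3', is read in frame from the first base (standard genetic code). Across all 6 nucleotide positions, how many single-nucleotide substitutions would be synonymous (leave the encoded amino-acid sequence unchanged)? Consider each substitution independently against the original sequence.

Codon 1 (GAG, Glu): 1 synonymous substitution.
Codon 2 (CCG, Pro): 3 synonymous substitutions.
Total: 1 + 3 = 4.

4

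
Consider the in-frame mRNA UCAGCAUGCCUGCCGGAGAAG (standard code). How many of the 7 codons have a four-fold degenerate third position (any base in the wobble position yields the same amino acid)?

4

Codon 1 UCA (Ser): third position 4-fold.
Codon 2 GCA (Ala): third position 4-fold.
Codon 3 UGC (Cys): third position 2-fold.
Codon 4 CUG (Leu): third position 4-fold.
Codon 5 CCG (Pro): third position 4-fold.
Codon 6 GAG (Glu): third position 2-fold.
Codon 7 AAG (Lys): third position 2-fold.
Four-fold degenerate third positions: 4.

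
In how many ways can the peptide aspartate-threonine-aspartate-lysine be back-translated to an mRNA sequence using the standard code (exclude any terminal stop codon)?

Asp: 2 codons.
Thr: 4 codons.
Asp: 2 codons.
Lys: 2 codons.
2 × 4 × 2 × 2 = 32.

32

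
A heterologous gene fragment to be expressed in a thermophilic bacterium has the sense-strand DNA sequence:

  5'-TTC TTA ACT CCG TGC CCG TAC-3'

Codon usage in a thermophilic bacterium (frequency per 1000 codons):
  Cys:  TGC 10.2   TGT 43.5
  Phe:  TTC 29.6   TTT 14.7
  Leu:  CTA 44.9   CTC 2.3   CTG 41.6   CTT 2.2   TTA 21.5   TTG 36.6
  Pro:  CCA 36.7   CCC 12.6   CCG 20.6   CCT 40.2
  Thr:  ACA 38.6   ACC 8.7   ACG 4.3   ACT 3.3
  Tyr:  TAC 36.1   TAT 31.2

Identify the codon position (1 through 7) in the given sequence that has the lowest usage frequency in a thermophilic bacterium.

Codon 1 TTC (Phe): 29.6 per 1000.
Codon 2 TTA (Leu): 21.5 per 1000.
Codon 3 ACT (Thr): 3.3 per 1000.
Codon 4 CCG (Pro): 20.6 per 1000.
Codon 5 TGC (Cys): 10.2 per 1000.
Codon 6 CCG (Pro): 20.6 per 1000.
Codon 7 TAC (Tyr): 36.1 per 1000.
Lowest frequency is 3.3 at codon 3.

3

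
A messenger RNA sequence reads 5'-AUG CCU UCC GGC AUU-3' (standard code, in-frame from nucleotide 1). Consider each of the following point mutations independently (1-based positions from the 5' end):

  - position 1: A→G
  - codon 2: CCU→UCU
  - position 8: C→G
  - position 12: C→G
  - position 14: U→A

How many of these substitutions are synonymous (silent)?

1

Codon 1: AUG (Met) → GUG (Val) — missense.
Codon 2: CCU (Pro) → UCU (Ser) — missense.
Codon 3: UCC (Ser) → UGC (Cys) — missense.
Codon 4: GGC (Gly) → GGG (Gly) — synonymous.
Codon 5: AUU (Ile) → AAU (Asn) — missense.
Synonymous: 1 of 5.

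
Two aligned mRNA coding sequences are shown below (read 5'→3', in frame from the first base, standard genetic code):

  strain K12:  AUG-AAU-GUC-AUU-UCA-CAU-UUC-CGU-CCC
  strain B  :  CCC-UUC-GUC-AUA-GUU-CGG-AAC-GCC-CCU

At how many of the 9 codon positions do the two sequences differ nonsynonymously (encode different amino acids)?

Codon 1: AUG Met / CCC Pro — nonsynonymous.
Codon 2: AAU Asn / UUC Phe — nonsynonymous.
Codon 3: GUC Val / GUC Val — identical.
Codon 4: AUU Ile / AUA Ile — synonymous.
Codon 5: UCA Ser / GUU Val — nonsynonymous.
Codon 6: CAU His / CGG Arg — nonsynonymous.
Codon 7: UUC Phe / AAC Asn — nonsynonymous.
Codon 8: CGU Arg / GCC Ala — nonsynonymous.
Codon 9: CCC Pro / CCU Pro — synonymous.
Nonsynonymous differences: 6.

6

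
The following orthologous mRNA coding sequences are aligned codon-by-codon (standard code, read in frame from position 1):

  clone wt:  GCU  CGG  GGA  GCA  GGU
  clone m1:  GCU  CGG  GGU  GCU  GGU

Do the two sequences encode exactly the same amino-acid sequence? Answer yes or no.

Codon 1: GCU Ala / GCU Ala — identical.
Codon 2: CGG Arg / CGG Arg — identical.
Codon 3: GGA Gly / GGU Gly — synonymous.
Codon 4: GCA Ala / GCU Ala — synonymous.
Codon 5: GGU Gly / GGU Gly — identical.
Nonsynonymous differences: 0 → same protein.

yes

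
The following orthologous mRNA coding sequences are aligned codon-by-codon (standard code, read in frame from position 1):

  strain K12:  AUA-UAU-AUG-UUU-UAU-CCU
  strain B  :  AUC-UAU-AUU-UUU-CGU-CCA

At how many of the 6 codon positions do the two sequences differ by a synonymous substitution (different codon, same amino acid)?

Codon 1: AUA Ile / AUC Ile — synonymous.
Codon 2: UAU Tyr / UAU Tyr — identical.
Codon 3: AUG Met / AUU Ile — nonsynonymous.
Codon 4: UUU Phe / UUU Phe — identical.
Codon 5: UAU Tyr / CGU Arg — nonsynonymous.
Codon 6: CCU Pro / CCA Pro — synonymous.
Synonymous differences: 2.

2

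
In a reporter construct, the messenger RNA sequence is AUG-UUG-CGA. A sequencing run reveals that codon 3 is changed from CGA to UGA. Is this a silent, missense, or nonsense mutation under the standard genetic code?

Position 7 falls in codon 3: CGA → Arg.
After the substitution the codon is UGA → Stop.
The new codon is a stop codon, so this is a nonsense mutation.

nonsense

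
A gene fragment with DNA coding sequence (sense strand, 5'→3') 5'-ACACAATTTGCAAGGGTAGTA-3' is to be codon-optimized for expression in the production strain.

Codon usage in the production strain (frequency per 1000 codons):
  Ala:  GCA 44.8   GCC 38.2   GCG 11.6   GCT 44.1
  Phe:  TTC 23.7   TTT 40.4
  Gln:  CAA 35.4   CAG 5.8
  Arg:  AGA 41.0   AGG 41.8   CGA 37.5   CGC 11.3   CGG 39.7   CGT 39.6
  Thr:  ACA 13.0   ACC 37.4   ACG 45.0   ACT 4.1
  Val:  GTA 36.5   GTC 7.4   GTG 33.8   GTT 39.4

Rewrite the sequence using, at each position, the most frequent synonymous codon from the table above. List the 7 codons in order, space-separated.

ACG CAA TTT GCA AGG GTT GTT

Codon 1 (Thr): best is ACG at 45.0.
Codon 2 (Gln): best is CAA at 35.4.
Codon 3 (Phe): best is TTT at 40.4.
Codon 4 (Ala): best is GCA at 44.8.
Codon 5 (Arg): best is AGG at 41.8.
Codon 6 (Val): best is GTT at 39.4.
Codon 7 (Val): best is GTT at 39.4.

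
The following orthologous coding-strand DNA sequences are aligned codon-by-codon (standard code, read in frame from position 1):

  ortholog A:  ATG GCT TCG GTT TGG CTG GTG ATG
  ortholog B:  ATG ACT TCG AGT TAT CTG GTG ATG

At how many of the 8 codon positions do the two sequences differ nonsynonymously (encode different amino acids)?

3

Codon 1: ATG Met / ATG Met — identical.
Codon 2: GCT Ala / ACT Thr — nonsynonymous.
Codon 3: TCG Ser / TCG Ser — identical.
Codon 4: GTT Val / AGT Ser — nonsynonymous.
Codon 5: TGG Trp / TAT Tyr — nonsynonymous.
Codon 6: CTG Leu / CTG Leu — identical.
Codon 7: GTG Val / GTG Val — identical.
Codon 8: ATG Met / ATG Met — identical.
Nonsynonymous differences: 3.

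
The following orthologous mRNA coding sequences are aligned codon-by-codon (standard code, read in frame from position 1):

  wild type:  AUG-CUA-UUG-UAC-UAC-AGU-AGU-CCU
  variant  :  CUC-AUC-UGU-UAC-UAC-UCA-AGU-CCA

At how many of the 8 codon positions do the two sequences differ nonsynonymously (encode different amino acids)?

3

Codon 1: AUG Met / CUC Leu — nonsynonymous.
Codon 2: CUA Leu / AUC Ile — nonsynonymous.
Codon 3: UUG Leu / UGU Cys — nonsynonymous.
Codon 4: UAC Tyr / UAC Tyr — identical.
Codon 5: UAC Tyr / UAC Tyr — identical.
Codon 6: AGU Ser / UCA Ser — synonymous.
Codon 7: AGU Ser / AGU Ser — identical.
Codon 8: CCU Pro / CCA Pro — synonymous.
Nonsynonymous differences: 3.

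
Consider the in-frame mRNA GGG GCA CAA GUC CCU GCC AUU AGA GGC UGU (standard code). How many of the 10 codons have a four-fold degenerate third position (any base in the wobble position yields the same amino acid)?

Codon 1 GGG (Gly): third position 4-fold.
Codon 2 GCA (Ala): third position 4-fold.
Codon 3 CAA (Gln): third position 2-fold.
Codon 4 GUC (Val): third position 4-fold.
Codon 5 CCU (Pro): third position 4-fold.
Codon 6 GCC (Ala): third position 4-fold.
Codon 7 AUU (Ile): third position 3-fold.
Codon 8 AGA (Arg): third position 2-fold.
Codon 9 GGC (Gly): third position 4-fold.
Codon 10 UGU (Cys): third position 2-fold.
Four-fold degenerate third positions: 6.

6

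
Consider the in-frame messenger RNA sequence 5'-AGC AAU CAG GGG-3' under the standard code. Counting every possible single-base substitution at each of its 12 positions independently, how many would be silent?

6

Codon 1 (AGC, Ser): 1 synonymous substitution.
Codon 2 (AAU, Asn): 1 synonymous substitution.
Codon 3 (CAG, Gln): 1 synonymous substitution.
Codon 4 (GGG, Gly): 3 synonymous substitutions.
Total: 1 + 1 + 1 + 3 = 6.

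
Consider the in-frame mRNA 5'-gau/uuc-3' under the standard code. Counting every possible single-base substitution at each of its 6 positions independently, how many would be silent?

2

Codon 1 (GAU, Asp): 1 synonymous substitution.
Codon 2 (UUC, Phe): 1 synonymous substitution.
Total: 1 + 1 = 2.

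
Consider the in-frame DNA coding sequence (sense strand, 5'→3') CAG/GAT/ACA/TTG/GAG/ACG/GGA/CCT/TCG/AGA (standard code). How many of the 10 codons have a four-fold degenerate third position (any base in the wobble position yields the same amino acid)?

5

Codon 1 CAG (Gln): third position 2-fold.
Codon 2 GAT (Asp): third position 2-fold.
Codon 3 ACA (Thr): third position 4-fold.
Codon 4 TTG (Leu): third position 2-fold.
Codon 5 GAG (Glu): third position 2-fold.
Codon 6 ACG (Thr): third position 4-fold.
Codon 7 GGA (Gly): third position 4-fold.
Codon 8 CCT (Pro): third position 4-fold.
Codon 9 TCG (Ser): third position 4-fold.
Codon 10 AGA (Arg): third position 2-fold.
Four-fold degenerate third positions: 5.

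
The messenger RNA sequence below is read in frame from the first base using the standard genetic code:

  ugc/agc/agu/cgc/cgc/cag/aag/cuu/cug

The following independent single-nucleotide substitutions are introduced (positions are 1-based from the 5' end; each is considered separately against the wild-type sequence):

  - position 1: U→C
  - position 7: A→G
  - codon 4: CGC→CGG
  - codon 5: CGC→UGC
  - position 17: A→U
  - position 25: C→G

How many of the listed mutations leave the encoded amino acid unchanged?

1

Codon 1: UGC (Cys) → CGC (Arg) — missense.
Codon 3: AGU (Ser) → GGU (Gly) — missense.
Codon 4: CGC (Arg) → CGG (Arg) — synonymous.
Codon 5: CGC (Arg) → UGC (Cys) — missense.
Codon 6: CAG (Gln) → CUG (Leu) — missense.
Codon 9: CUG (Leu) → GUG (Val) — missense.
Synonymous: 1 of 6.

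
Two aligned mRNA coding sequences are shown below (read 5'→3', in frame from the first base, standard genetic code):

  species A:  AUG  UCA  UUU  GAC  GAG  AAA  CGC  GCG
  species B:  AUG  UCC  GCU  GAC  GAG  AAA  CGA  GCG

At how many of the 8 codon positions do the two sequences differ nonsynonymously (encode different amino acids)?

Codon 1: AUG Met / AUG Met — identical.
Codon 2: UCA Ser / UCC Ser — synonymous.
Codon 3: UUU Phe / GCU Ala — nonsynonymous.
Codon 4: GAC Asp / GAC Asp — identical.
Codon 5: GAG Glu / GAG Glu — identical.
Codon 6: AAA Lys / AAA Lys — identical.
Codon 7: CGC Arg / CGA Arg — synonymous.
Codon 8: GCG Ala / GCG Ala — identical.
Nonsynonymous differences: 1.

1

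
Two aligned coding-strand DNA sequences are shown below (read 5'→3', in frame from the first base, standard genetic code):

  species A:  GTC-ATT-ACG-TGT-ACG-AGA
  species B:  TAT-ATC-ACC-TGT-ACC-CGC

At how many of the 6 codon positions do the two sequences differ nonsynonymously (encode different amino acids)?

Codon 1: GTC Val / TAT Tyr — nonsynonymous.
Codon 2: ATT Ile / ATC Ile — synonymous.
Codon 3: ACG Thr / ACC Thr — synonymous.
Codon 4: TGT Cys / TGT Cys — identical.
Codon 5: ACG Thr / ACC Thr — synonymous.
Codon 6: AGA Arg / CGC Arg — synonymous.
Nonsynonymous differences: 1.

1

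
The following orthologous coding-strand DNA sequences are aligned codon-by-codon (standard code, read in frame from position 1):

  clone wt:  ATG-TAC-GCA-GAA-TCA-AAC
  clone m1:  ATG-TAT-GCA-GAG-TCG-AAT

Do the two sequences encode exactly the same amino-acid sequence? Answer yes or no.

yes

Codon 1: ATG Met / ATG Met — identical.
Codon 2: TAC Tyr / TAT Tyr — synonymous.
Codon 3: GCA Ala / GCA Ala — identical.
Codon 4: GAA Glu / GAG Glu — synonymous.
Codon 5: TCA Ser / TCG Ser — synonymous.
Codon 6: AAC Asn / AAT Asn — synonymous.
Nonsynonymous differences: 0 → same protein.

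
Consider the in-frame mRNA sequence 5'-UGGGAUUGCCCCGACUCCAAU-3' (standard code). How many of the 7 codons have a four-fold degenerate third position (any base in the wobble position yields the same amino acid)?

Codon 1 UGG (Trp): third position 1-fold.
Codon 2 GAU (Asp): third position 2-fold.
Codon 3 UGC (Cys): third position 2-fold.
Codon 4 CCC (Pro): third position 4-fold.
Codon 5 GAC (Asp): third position 2-fold.
Codon 6 UCC (Ser): third position 4-fold.
Codon 7 AAU (Asn): third position 2-fold.
Four-fold degenerate third positions: 2.

2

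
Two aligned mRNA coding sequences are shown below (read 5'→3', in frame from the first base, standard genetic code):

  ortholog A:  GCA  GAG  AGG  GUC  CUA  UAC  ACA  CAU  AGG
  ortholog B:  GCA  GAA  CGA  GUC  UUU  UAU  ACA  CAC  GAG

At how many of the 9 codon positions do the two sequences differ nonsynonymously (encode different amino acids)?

2

Codon 1: GCA Ala / GCA Ala — identical.
Codon 2: GAG Glu / GAA Glu — synonymous.
Codon 3: AGG Arg / CGA Arg — synonymous.
Codon 4: GUC Val / GUC Val — identical.
Codon 5: CUA Leu / UUU Phe — nonsynonymous.
Codon 6: UAC Tyr / UAU Tyr — synonymous.
Codon 7: ACA Thr / ACA Thr — identical.
Codon 8: CAU His / CAC His — synonymous.
Codon 9: AGG Arg / GAG Glu — nonsynonymous.
Nonsynonymous differences: 2.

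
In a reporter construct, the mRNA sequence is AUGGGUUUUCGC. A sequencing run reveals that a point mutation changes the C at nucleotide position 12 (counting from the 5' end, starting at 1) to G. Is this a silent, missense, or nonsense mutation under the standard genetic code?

silent

Position 12 falls in codon 4: CGC → Arg.
After the substitution the codon is CGG → Arg.
Both encode Arg, so the change is synonymous.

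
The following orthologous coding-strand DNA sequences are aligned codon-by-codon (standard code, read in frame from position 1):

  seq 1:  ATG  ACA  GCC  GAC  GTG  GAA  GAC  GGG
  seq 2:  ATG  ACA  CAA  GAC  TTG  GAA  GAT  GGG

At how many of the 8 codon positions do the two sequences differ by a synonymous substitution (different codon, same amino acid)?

1

Codon 1: ATG Met / ATG Met — identical.
Codon 2: ACA Thr / ACA Thr — identical.
Codon 3: GCC Ala / CAA Gln — nonsynonymous.
Codon 4: GAC Asp / GAC Asp — identical.
Codon 5: GTG Val / TTG Leu — nonsynonymous.
Codon 6: GAA Glu / GAA Glu — identical.
Codon 7: GAC Asp / GAT Asp — synonymous.
Codon 8: GGG Gly / GGG Gly — identical.
Synonymous differences: 1.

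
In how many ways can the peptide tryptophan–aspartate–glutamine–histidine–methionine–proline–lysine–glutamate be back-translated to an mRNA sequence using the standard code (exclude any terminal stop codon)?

128

Trp: 1 codon.
Asp: 2 codons.
Gln: 2 codons.
His: 2 codons.
Met: 1 codon.
Pro: 4 codons.
Lys: 2 codons.
Glu: 2 codons.
1 × 2 × 2 × 2 × 1 × 4 × 2 × 2 = 128.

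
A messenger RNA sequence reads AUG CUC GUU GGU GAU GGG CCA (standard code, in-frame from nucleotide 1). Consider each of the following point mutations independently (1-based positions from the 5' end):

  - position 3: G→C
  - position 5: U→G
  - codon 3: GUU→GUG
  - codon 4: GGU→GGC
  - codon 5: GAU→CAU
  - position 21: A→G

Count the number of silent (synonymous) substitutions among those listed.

Codon 1: AUG (Met) → AUC (Ile) — missense.
Codon 2: CUC (Leu) → CGC (Arg) — missense.
Codon 3: GUU (Val) → GUG (Val) — synonymous.
Codon 4: GGU (Gly) → GGC (Gly) — synonymous.
Codon 5: GAU (Asp) → CAU (His) — missense.
Codon 7: CCA (Pro) → CCG (Pro) — synonymous.
Synonymous: 3 of 6.

3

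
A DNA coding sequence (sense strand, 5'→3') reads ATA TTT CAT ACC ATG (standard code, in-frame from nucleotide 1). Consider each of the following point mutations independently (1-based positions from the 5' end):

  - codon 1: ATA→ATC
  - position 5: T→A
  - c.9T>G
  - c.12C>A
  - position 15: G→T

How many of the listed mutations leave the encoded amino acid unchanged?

Codon 1: ATA (Ile) → ATC (Ile) — synonymous.
Codon 2: TTT (Phe) → TAT (Tyr) — missense.
Codon 3: CAT (His) → CAG (Gln) — missense.
Codon 4: ACC (Thr) → ACA (Thr) — synonymous.
Codon 5: ATG (Met) → ATT (Ile) — missense.
Synonymous: 2 of 5.

2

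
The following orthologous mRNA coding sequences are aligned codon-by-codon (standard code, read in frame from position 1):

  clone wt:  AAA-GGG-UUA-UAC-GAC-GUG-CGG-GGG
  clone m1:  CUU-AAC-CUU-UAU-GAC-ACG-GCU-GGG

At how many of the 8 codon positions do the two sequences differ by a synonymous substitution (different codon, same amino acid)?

2

Codon 1: AAA Lys / CUU Leu — nonsynonymous.
Codon 2: GGG Gly / AAC Asn — nonsynonymous.
Codon 3: UUA Leu / CUU Leu — synonymous.
Codon 4: UAC Tyr / UAU Tyr — synonymous.
Codon 5: GAC Asp / GAC Asp — identical.
Codon 6: GUG Val / ACG Thr — nonsynonymous.
Codon 7: CGG Arg / GCU Ala — nonsynonymous.
Codon 8: GGG Gly / GGG Gly — identical.
Synonymous differences: 2.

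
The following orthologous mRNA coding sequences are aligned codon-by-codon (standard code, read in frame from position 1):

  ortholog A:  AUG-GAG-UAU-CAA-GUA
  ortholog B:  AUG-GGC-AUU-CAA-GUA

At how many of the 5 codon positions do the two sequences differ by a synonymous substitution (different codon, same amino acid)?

0

Codon 1: AUG Met / AUG Met — identical.
Codon 2: GAG Glu / GGC Gly — nonsynonymous.
Codon 3: UAU Tyr / AUU Ile — nonsynonymous.
Codon 4: CAA Gln / CAA Gln — identical.
Codon 5: GUA Val / GUA Val — identical.
Synonymous differences: 0.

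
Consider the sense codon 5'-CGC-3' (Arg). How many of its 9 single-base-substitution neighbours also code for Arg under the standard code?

Position 1: none → 0 synonymous.
Position 2: none → 0 synonymous.
Position 3: CGU, CGA, CGG → 3 synonymous.
Total: 0 + 0 + 3 = 3.

3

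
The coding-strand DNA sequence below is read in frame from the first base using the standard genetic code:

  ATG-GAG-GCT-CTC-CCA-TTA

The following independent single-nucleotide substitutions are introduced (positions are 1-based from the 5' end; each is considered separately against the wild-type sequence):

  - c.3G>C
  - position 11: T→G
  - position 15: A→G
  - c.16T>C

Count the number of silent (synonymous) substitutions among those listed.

Codon 1: ATG (Met) → ATC (Ile) — missense.
Codon 4: CTC (Leu) → CGC (Arg) — missense.
Codon 5: CCA (Pro) → CCG (Pro) — synonymous.
Codon 6: TTA (Leu) → CTA (Leu) — synonymous.
Synonymous: 2 of 4.

2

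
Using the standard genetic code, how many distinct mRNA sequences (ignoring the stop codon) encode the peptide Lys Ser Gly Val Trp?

192

Lys: 2 codons.
Ser: 6 codons.
Gly: 4 codons.
Val: 4 codons.
Trp: 1 codon.
2 × 6 × 4 × 4 × 1 = 192.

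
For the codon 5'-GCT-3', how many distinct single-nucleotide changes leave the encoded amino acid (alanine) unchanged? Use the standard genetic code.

3

Position 1: none → 0 synonymous.
Position 2: none → 0 synonymous.
Position 3: GCC, GCA, GCG → 3 synonymous.
Total: 0 + 0 + 3 = 3.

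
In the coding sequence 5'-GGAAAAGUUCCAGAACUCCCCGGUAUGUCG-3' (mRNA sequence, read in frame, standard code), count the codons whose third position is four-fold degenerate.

7

Codon 1 GGA (Gly): third position 4-fold.
Codon 2 AAA (Lys): third position 2-fold.
Codon 3 GUU (Val): third position 4-fold.
Codon 4 CCA (Pro): third position 4-fold.
Codon 5 GAA (Glu): third position 2-fold.
Codon 6 CUC (Leu): third position 4-fold.
Codon 7 CCC (Pro): third position 4-fold.
Codon 8 GGU (Gly): third position 4-fold.
Codon 9 AUG (Met): third position 1-fold.
Codon 10 UCG (Ser): third position 4-fold.
Four-fold degenerate third positions: 7.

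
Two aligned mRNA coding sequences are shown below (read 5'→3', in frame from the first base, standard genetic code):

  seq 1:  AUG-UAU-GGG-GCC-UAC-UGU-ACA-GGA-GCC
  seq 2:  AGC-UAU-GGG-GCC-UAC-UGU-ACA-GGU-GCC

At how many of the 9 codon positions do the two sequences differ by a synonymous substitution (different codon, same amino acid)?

Codon 1: AUG Met / AGC Ser — nonsynonymous.
Codon 2: UAU Tyr / UAU Tyr — identical.
Codon 3: GGG Gly / GGG Gly — identical.
Codon 4: GCC Ala / GCC Ala — identical.
Codon 5: UAC Tyr / UAC Tyr — identical.
Codon 6: UGU Cys / UGU Cys — identical.
Codon 7: ACA Thr / ACA Thr — identical.
Codon 8: GGA Gly / GGU Gly — synonymous.
Codon 9: GCC Ala / GCC Ala — identical.
Synonymous differences: 1.

1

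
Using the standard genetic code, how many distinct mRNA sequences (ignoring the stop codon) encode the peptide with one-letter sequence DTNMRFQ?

384

Asp: 2 codons.
Thr: 4 codons.
Asn: 2 codons.
Met: 1 codon.
Arg: 6 codons.
Phe: 2 codons.
Gln: 2 codons.
2 × 4 × 2 × 1 × 6 × 2 × 2 = 384.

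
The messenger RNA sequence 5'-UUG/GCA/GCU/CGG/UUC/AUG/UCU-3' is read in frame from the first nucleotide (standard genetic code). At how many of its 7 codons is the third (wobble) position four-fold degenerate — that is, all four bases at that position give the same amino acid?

4

Codon 1 UUG (Leu): third position 2-fold.
Codon 2 GCA (Ala): third position 4-fold.
Codon 3 GCU (Ala): third position 4-fold.
Codon 4 CGG (Arg): third position 4-fold.
Codon 5 UUC (Phe): third position 2-fold.
Codon 6 AUG (Met): third position 1-fold.
Codon 7 UCU (Ser): third position 4-fold.
Four-fold degenerate third positions: 4.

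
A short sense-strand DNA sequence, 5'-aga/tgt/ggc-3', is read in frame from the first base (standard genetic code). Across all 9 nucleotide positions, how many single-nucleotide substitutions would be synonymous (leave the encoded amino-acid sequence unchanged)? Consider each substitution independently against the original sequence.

6

Codon 1 (AGA, Arg): 2 synonymous substitutions.
Codon 2 (TGT, Cys): 1 synonymous substitution.
Codon 3 (GGC, Gly): 3 synonymous substitutions.
Total: 2 + 1 + 3 = 6.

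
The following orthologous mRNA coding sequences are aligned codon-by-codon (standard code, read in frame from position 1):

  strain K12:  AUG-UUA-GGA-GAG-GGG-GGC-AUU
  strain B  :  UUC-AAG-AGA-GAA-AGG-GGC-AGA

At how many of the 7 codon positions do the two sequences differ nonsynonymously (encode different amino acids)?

5

Codon 1: AUG Met / UUC Phe — nonsynonymous.
Codon 2: UUA Leu / AAG Lys — nonsynonymous.
Codon 3: GGA Gly / AGA Arg — nonsynonymous.
Codon 4: GAG Glu / GAA Glu — synonymous.
Codon 5: GGG Gly / AGG Arg — nonsynonymous.
Codon 6: GGC Gly / GGC Gly — identical.
Codon 7: AUU Ile / AGA Arg — nonsynonymous.
Nonsynonymous differences: 5.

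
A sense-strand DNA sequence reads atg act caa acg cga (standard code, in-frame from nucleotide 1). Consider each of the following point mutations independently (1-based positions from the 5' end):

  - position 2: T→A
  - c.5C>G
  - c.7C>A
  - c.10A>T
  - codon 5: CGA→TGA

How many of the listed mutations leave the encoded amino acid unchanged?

Codon 1: ATG (Met) → AAG (Lys) — missense.
Codon 2: ACT (Thr) → AGT (Ser) — missense.
Codon 3: CAA (Gln) → AAA (Lys) — missense.
Codon 4: ACG (Thr) → TCG (Ser) — missense.
Codon 5: CGA (Arg) → TGA (Stop) — nonsense.
Synonymous: 0 of 5.

0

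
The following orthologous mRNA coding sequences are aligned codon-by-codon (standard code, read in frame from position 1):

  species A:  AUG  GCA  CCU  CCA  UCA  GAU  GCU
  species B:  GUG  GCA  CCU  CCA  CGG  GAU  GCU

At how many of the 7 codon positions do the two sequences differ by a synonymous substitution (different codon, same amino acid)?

0

Codon 1: AUG Met / GUG Val — nonsynonymous.
Codon 2: GCA Ala / GCA Ala — identical.
Codon 3: CCU Pro / CCU Pro — identical.
Codon 4: CCA Pro / CCA Pro — identical.
Codon 5: UCA Ser / CGG Arg — nonsynonymous.
Codon 6: GAU Asp / GAU Asp — identical.
Codon 7: GCU Ala / GCU Ala — identical.
Synonymous differences: 0.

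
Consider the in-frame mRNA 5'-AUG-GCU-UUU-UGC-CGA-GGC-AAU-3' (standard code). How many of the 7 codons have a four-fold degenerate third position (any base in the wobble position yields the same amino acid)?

3

Codon 1 AUG (Met): third position 1-fold.
Codon 2 GCU (Ala): third position 4-fold.
Codon 3 UUU (Phe): third position 2-fold.
Codon 4 UGC (Cys): third position 2-fold.
Codon 5 CGA (Arg): third position 4-fold.
Codon 6 GGC (Gly): third position 4-fold.
Codon 7 AAU (Asn): third position 2-fold.
Four-fold degenerate third positions: 3.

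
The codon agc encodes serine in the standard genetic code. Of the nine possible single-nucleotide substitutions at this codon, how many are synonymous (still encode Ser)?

1

Position 1: none → 0 synonymous.
Position 2: none → 0 synonymous.
Position 3: AGT → 1 synonymous.
Total: 0 + 0 + 1 = 1.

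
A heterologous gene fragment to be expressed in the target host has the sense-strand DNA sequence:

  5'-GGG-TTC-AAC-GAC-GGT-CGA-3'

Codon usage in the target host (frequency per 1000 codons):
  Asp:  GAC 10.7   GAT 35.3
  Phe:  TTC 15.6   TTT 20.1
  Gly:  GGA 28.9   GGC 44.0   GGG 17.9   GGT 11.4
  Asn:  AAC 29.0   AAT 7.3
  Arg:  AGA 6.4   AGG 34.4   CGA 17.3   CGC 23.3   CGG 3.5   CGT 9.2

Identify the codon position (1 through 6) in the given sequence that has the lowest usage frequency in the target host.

4

Codon 1 GGG (Gly): 17.9 per 1000.
Codon 2 TTC (Phe): 15.6 per 1000.
Codon 3 AAC (Asn): 29.0 per 1000.
Codon 4 GAC (Asp): 10.7 per 1000.
Codon 5 GGT (Gly): 11.4 per 1000.
Codon 6 CGA (Arg): 17.3 per 1000.
Lowest frequency is 10.7 at codon 4.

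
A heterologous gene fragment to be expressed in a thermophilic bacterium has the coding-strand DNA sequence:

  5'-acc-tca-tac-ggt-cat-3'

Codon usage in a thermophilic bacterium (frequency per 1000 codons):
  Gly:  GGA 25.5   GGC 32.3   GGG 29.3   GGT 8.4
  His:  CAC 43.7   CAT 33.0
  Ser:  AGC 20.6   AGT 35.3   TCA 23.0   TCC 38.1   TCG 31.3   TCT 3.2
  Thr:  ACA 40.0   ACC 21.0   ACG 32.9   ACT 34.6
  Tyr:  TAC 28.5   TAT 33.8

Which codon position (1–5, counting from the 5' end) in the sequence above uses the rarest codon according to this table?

4

Codon 1 ACC (Thr): 21.0 per 1000.
Codon 2 TCA (Ser): 23.0 per 1000.
Codon 3 TAC (Tyr): 28.5 per 1000.
Codon 4 GGT (Gly): 8.4 per 1000.
Codon 5 CAT (His): 33.0 per 1000.
Lowest frequency is 8.4 at codon 4.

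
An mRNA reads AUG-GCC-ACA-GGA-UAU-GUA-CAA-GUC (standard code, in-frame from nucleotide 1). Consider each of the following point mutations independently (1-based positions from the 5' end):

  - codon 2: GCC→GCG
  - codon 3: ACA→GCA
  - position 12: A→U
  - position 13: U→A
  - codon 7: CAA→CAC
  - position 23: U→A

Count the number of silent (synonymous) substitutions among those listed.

2

Codon 2: GCC (Ala) → GCG (Ala) — synonymous.
Codon 3: ACA (Thr) → GCA (Ala) — missense.
Codon 4: GGA (Gly) → GGU (Gly) — synonymous.
Codon 5: UAU (Tyr) → AAU (Asn) — missense.
Codon 7: CAA (Gln) → CAC (His) — missense.
Codon 8: GUC (Val) → GAC (Asp) — missense.
Synonymous: 2 of 6.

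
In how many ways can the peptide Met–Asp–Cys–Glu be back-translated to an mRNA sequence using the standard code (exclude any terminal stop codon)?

Met: 1 codon.
Asp: 2 codons.
Cys: 2 codons.
Glu: 2 codons.
1 × 2 × 2 × 2 = 8.

8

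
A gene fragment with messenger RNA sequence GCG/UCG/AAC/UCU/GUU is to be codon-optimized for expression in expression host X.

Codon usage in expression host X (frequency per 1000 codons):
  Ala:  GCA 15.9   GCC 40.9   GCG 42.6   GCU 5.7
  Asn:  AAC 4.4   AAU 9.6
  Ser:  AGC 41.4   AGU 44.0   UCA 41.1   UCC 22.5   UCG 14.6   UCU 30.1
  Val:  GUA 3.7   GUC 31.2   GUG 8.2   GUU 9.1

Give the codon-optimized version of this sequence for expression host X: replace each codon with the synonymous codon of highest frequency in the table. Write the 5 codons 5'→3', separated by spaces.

Codon 1 (Ala): best is GCG at 42.6.
Codon 2 (Ser): best is AGU at 44.0.
Codon 3 (Asn): best is AAU at 9.6.
Codon 4 (Ser): best is AGU at 44.0.
Codon 5 (Val): best is GUC at 31.2.

GCG AGU AAU AGU GUC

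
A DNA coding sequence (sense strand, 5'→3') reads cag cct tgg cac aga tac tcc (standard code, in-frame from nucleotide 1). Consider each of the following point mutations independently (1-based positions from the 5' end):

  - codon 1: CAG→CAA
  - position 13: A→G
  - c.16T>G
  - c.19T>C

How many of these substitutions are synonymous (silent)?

1

Codon 1: CAG (Gln) → CAA (Gln) — synonymous.
Codon 5: AGA (Arg) → GGA (Gly) — missense.
Codon 6: TAC (Tyr) → GAC (Asp) — missense.
Codon 7: TCC (Ser) → CCC (Pro) — missense.
Synonymous: 1 of 4.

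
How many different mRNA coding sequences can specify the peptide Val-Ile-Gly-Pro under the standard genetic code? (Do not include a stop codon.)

192

Val: 4 codons.
Ile: 3 codons.
Gly: 4 codons.
Pro: 4 codons.
4 × 3 × 4 × 4 = 192.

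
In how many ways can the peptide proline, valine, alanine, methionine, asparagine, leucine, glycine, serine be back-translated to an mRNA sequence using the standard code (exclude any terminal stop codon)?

Pro: 4 codons.
Val: 4 codons.
Ala: 4 codons.
Met: 1 codon.
Asn: 2 codons.
Leu: 6 codons.
Gly: 4 codons.
Ser: 6 codons.
4 × 4 × 4 × 1 × 2 × 6 × 4 × 6 = 18432.

18432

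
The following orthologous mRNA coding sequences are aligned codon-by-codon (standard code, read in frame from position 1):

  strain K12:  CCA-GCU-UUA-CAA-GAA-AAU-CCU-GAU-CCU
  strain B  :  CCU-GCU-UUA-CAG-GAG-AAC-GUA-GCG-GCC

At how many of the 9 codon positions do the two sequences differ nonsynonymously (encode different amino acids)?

Codon 1: CCA Pro / CCU Pro — synonymous.
Codon 2: GCU Ala / GCU Ala — identical.
Codon 3: UUA Leu / UUA Leu — identical.
Codon 4: CAA Gln / CAG Gln — synonymous.
Codon 5: GAA Glu / GAG Glu — synonymous.
Codon 6: AAU Asn / AAC Asn — synonymous.
Codon 7: CCU Pro / GUA Val — nonsynonymous.
Codon 8: GAU Asp / GCG Ala — nonsynonymous.
Codon 9: CCU Pro / GCC Ala — nonsynonymous.
Nonsynonymous differences: 3.

3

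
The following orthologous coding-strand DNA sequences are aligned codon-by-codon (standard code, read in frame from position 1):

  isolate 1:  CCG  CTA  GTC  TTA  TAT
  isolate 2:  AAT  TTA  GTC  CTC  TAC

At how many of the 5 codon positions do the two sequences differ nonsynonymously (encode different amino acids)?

Codon 1: CCG Pro / AAT Asn — nonsynonymous.
Codon 2: CTA Leu / TTA Leu — synonymous.
Codon 3: GTC Val / GTC Val — identical.
Codon 4: TTA Leu / CTC Leu — synonymous.
Codon 5: TAT Tyr / TAC Tyr — synonymous.
Nonsynonymous differences: 1.

1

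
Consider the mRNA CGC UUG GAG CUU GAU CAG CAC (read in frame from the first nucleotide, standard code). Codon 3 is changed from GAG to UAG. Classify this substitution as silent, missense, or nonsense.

Position 7 falls in codon 3: GAG → Glu.
After the substitution the codon is UAG → Stop.
The new codon is a stop codon, so this is a nonsense mutation.

nonsense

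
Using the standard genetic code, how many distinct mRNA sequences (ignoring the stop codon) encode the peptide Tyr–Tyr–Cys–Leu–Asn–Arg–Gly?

Tyr: 2 codons.
Tyr: 2 codons.
Cys: 2 codons.
Leu: 6 codons.
Asn: 2 codons.
Arg: 6 codons.
Gly: 4 codons.
2 × 2 × 2 × 6 × 2 × 6 × 4 = 2304.

2304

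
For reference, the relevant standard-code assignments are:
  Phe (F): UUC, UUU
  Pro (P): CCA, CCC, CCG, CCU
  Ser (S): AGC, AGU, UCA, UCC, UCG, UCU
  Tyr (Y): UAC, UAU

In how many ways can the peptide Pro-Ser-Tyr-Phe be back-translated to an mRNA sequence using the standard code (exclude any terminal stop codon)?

Pro: 4 codons.
Ser: 6 codons.
Tyr: 2 codons.
Phe: 2 codons.
4 × 6 × 2 × 2 = 96.

96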